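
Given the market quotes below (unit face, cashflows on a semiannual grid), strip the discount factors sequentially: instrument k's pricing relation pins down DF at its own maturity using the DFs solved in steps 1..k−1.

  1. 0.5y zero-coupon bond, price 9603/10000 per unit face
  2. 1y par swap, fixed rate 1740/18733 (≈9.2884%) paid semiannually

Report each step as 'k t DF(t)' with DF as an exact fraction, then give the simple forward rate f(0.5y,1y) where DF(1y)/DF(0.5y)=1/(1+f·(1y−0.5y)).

step 1 [0.5y] zero: DF = P = 9603/10000 ≈ 0.960300
step 2 [1y] swap r/2=870/18733: DF=(1 − 870/18733·(0.960300))/(1+870/18733) = 913/1000 ≈ 0.913000

1 1/2 9603/10000
2 1 913/1000
f(0.5y,1y) = ((9603/10000)/(913/1000) − 1)/(1/2) = 43/415 ≈ 10.3614%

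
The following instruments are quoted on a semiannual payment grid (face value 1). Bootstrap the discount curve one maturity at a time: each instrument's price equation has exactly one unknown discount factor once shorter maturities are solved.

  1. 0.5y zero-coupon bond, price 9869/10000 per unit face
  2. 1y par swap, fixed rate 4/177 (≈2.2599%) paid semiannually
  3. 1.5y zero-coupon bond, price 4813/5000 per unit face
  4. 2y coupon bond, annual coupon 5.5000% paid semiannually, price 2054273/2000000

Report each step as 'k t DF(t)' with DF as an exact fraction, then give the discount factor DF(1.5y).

1 1/2 9869/10000
2 1 4889/5000
3 3/2 4813/5000
4 2 9213/10000
DF(1.5y) = 4813/5000 ≈ 0.962600

step 1 [0.5y] zero: DF = P = 9869/10000 ≈ 0.986900
step 2 [1y] swap r/2=2/177: DF=(1 − 2/177·(0.986900))/(1+2/177) = 4889/5000 ≈ 0.977800
step 3 [1.5y] zero: DF = P = 4813/5000 ≈ 0.962600
step 4 [2y] bond c/2=11/400: DF=(2054273/2000000 − 11/400·(0.986900+0.977800+0.962600))/(1+11/400) = 9213/10000 ≈ 0.921300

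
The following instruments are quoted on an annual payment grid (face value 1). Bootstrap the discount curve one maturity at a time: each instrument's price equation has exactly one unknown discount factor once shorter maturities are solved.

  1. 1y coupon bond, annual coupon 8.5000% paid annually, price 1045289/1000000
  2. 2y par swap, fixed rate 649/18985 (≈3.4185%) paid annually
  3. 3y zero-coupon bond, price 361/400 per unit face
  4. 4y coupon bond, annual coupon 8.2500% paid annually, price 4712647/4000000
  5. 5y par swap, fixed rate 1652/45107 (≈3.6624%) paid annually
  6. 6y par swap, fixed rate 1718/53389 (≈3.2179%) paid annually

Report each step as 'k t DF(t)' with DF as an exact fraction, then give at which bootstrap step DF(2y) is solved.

step 1 [1y] bond c/1=17/200: DF=(1045289/1000000 − 17/200·(0))/(1+17/200) = 4817/5000 ≈ 0.963400
step 2 [2y] swap r/1=649/18985: DF=(1 − 649/18985·(0.963400))/(1+649/18985) = 9351/10000 ≈ 0.935100
step 3 [3y] zero: DF = P = 361/400 ≈ 0.902500
step 4 [4y] bond c/1=33/400: DF=(4712647/4000000 − 33/400·(0.963400+0.935100+0.902500))/(1+33/400) = 8749/10000 ≈ 0.874900
step 5 [5y] swap r/1=1652/45107: DF=(1 − 1652/45107·(0.963400+0.935100+0.902500+0.874900))/(1+1652/45107) = 2087/2500 ≈ 0.834800
step 6 [6y] swap r/1=1718/53389: DF=(1 − 1718/53389·(0.963400+0.935100+0.902500+0.874900+0.834800))/(1+1718/53389) = 4141/5000 ≈ 0.828200

1 1 4817/5000
2 2 9351/10000
3 3 361/400
4 4 8749/10000
5 5 2087/2500
6 6 4141/5000
DF(2y) is solved at step 2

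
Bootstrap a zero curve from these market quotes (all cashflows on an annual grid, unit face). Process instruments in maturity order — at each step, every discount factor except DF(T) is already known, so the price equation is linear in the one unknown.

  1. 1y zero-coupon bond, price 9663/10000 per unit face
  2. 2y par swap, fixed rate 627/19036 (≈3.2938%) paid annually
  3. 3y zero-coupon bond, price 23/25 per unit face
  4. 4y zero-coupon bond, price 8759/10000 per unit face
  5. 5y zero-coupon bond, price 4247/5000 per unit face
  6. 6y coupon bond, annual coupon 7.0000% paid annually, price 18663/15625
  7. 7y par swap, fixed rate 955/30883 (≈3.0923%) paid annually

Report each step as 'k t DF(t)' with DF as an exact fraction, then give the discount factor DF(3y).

1 1 9663/10000
2 2 9373/10000
3 3 23/25
4 4 8759/10000
5 5 4247/5000
6 6 8187/10000
7 7 809/1000
DF(3y) = 23/25 ≈ 0.920000

step 1 [1y] zero: DF = P = 9663/10000 ≈ 0.966300
step 2 [2y] swap r/1=627/19036: DF=(1 − 627/19036·(0.966300))/(1+627/19036) = 9373/10000 ≈ 0.937300
step 3 [3y] zero: DF = P = 23/25 ≈ 0.920000
step 4 [4y] zero: DF = P = 8759/10000 ≈ 0.875900
step 5 [5y] zero: DF = P = 4247/5000 ≈ 0.849400
step 6 [6y] bond c/1=7/100: DF=(18663/15625 − 7/100·(0.966300+0.937300+0.920000+0.875900+0.849400))/(1+7/100) = 8187/10000 ≈ 0.818700
step 7 [7y] swap r/1=955/30883: DF=(1 − 955/30883·(0.966300+0.937300+0.920000+0.875900+0.849400+0.818700))/(1+955/30883) = 809/1000 ≈ 0.809000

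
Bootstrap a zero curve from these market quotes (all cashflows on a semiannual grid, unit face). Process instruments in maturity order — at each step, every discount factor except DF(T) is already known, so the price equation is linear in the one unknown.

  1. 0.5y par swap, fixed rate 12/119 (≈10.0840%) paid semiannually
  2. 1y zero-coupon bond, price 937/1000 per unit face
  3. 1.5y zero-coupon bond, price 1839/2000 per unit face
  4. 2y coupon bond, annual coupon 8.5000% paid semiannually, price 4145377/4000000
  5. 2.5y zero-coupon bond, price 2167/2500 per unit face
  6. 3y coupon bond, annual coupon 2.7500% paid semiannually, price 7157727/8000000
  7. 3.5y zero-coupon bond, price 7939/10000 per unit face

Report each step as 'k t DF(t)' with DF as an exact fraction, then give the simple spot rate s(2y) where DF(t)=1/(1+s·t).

1 1/2 119/125
2 1 937/1000
3 3/2 1839/2000
4 2 2199/2500
5 5/2 2167/2500
6 3 513/625
7 7/2 7939/10000
s(2y) = (1/(2199/2500) − 1)/(2) = 301/4398 ≈ 6.8440%

step 1 [0.5y] swap r/2=6/119: DF=(1 − 6/119·(0))/(1+6/119) = 119/125 ≈ 0.952000
step 2 [1y] zero: DF = P = 937/1000 ≈ 0.937000
step 3 [1.5y] zero: DF = P = 1839/2000 ≈ 0.919500
step 4 [2y] bond c/2=17/400: DF=(4145377/4000000 − 17/400·(0.952000+0.937000+0.919500))/(1+17/400) = 2199/2500 ≈ 0.879600
step 5 [2.5y] zero: DF = P = 2167/2500 ≈ 0.866800
step 6 [3y] bond c/2=11/800: DF=(7157727/8000000 − 11/800·(0.952000+0.937000+0.919500+0.879600+0.866800))/(1+11/800) = 513/625 ≈ 0.820800
step 7 [3.5y] zero: DF = P = 7939/10000 ≈ 0.793900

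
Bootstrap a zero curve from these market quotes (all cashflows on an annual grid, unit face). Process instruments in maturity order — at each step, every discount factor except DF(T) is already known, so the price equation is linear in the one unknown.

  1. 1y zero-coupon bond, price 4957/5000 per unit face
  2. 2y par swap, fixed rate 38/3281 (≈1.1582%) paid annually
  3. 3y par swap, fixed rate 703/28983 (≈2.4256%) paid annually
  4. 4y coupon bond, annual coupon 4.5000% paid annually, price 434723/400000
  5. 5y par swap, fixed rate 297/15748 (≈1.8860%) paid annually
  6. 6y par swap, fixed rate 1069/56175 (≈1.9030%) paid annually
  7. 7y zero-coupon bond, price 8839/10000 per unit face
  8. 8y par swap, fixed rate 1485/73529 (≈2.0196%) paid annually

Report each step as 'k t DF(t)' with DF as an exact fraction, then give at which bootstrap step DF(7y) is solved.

step 1 [1y] zero: DF = P = 4957/5000 ≈ 0.991400
step 2 [2y] swap r/1=38/3281: DF=(1 − 38/3281·(0.991400))/(1+38/3281) = 2443/2500 ≈ 0.977200
step 3 [3y] swap r/1=703/28983: DF=(1 − 703/28983·(0.991400+0.977200))/(1+703/28983) = 9297/10000 ≈ 0.929700
step 4 [4y] bond c/1=9/200: DF=(434723/400000 − 9/200·(0.991400+0.977200+0.929700))/(1+9/200) = 572/625 ≈ 0.915200
step 5 [5y] swap r/1=297/15748: DF=(1 − 297/15748·(0.991400+0.977200+0.929700+0.915200))/(1+297/15748) = 9109/10000 ≈ 0.910900
step 6 [6y] swap r/1=1069/56175: DF=(1 − 1069/56175·(0.991400+0.977200+0.929700+0.915200+0.910900))/(1+1069/56175) = 8931/10000 ≈ 0.893100
step 7 [7y] zero: DF = P = 8839/10000 ≈ 0.883900
step 8 [8y] swap r/1=1485/73529: DF=(1 − 1485/73529·(0.991400+0.977200+0.929700+0.915200+0.910900+0.893100+0.883900))/(1+1485/73529) = 1703/2000 ≈ 0.851500

1 1 4957/5000
2 2 2443/2500
3 3 9297/10000
4 4 572/625
5 5 9109/10000
6 6 8931/10000
7 7 8839/10000
8 8 1703/2000
DF(7y) is solved at step 7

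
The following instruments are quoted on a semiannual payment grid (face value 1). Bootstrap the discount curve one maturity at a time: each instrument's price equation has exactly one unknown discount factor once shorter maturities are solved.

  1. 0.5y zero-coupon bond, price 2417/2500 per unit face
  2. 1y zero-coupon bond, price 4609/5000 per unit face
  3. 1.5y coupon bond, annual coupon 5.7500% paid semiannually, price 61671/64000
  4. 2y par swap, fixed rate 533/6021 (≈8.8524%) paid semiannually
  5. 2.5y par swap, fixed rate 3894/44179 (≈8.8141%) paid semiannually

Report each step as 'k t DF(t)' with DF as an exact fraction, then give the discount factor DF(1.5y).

step 1 [0.5y] zero: DF = P = 2417/2500 ≈ 0.966800
step 2 [1y] zero: DF = P = 4609/5000 ≈ 0.921800
step 3 [1.5y] bond c/2=23/800: DF=(61671/64000 − 23/800·(0.966800+0.921800))/(1+23/800) = 8839/10000 ≈ 0.883900
step 4 [2y] swap r/2=533/12042: DF=(1 − 533/12042·(0.966800+0.921800+0.883900))/(1+533/12042) = 8401/10000 ≈ 0.840100
step 5 [2.5y] swap r/2=1947/44179: DF=(1 − 1947/44179·(0.966800+0.921800+0.883900+0.840100))/(1+1947/44179) = 8053/10000 ≈ 0.805300

1 1/2 2417/2500
2 1 4609/5000
3 3/2 8839/10000
4 2 8401/10000
5 5/2 8053/10000
DF(1.5y) = 8839/10000 ≈ 0.883900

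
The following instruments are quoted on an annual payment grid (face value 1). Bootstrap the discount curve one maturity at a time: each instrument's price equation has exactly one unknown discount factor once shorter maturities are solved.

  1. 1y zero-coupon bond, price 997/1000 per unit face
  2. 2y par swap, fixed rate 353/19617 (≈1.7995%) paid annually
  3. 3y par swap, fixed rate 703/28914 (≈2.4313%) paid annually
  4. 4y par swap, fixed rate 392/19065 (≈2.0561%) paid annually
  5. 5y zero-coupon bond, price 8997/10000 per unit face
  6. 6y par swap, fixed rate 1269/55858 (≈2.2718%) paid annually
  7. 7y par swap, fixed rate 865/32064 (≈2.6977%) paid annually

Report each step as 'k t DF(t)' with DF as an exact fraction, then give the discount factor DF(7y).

step 1 [1y] zero: DF = P = 997/1000 ≈ 0.997000
step 2 [2y] swap r/1=353/19617: DF=(1 − 353/19617·(0.997000))/(1+353/19617) = 9647/10000 ≈ 0.964700
step 3 [3y] swap r/1=703/28914: DF=(1 − 703/28914·(0.997000+0.964700))/(1+703/28914) = 9297/10000 ≈ 0.929700
step 4 [4y] swap r/1=392/19065: DF=(1 − 392/19065·(0.997000+0.964700+0.929700))/(1+392/19065) = 576/625 ≈ 0.921600
step 5 [5y] zero: DF = P = 8997/10000 ≈ 0.899700
step 6 [6y] swap r/1=1269/55858: DF=(1 − 1269/55858·(0.997000+0.964700+0.929700+0.921600+0.899700))/(1+1269/55858) = 8731/10000 ≈ 0.873100
step 7 [7y] swap r/1=865/32064: DF=(1 − 865/32064·(0.997000+0.964700+0.929700+0.921600+0.899700+0.873100))/(1+865/32064) = 827/1000 ≈ 0.827000

1 1 997/1000
2 2 9647/10000
3 3 9297/10000
4 4 576/625
5 5 8997/10000
6 6 8731/10000
7 7 827/1000
DF(7y) = 827/1000 ≈ 0.827000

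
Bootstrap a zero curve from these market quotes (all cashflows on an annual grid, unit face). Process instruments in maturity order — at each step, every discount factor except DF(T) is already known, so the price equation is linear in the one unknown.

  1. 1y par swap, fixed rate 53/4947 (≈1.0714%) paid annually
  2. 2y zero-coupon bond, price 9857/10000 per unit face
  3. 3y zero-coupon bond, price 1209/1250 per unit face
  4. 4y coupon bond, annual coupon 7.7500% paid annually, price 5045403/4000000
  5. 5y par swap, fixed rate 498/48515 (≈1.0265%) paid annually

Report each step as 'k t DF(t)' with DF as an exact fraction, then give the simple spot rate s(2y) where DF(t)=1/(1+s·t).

step 1 [1y] swap r/1=53/4947: DF=(1 − 53/4947·(0))/(1+53/4947) = 4947/5000 ≈ 0.989400
step 2 [2y] zero: DF = P = 9857/10000 ≈ 0.985700
step 3 [3y] zero: DF = P = 1209/1250 ≈ 0.967200
step 4 [4y] bond c/1=31/400: DF=(5045403/4000000 − 31/400·(0.989400+0.985700+0.967200))/(1+31/400) = 959/1000 ≈ 0.959000
step 5 [5y] swap r/1=498/48515: DF=(1 − 498/48515·(0.989400+0.985700+0.967200+0.959000))/(1+498/48515) = 4751/5000 ≈ 0.950200

1 1 4947/5000
2 2 9857/10000
3 3 1209/1250
4 4 959/1000
5 5 4751/5000
s(2y) = (1/(9857/10000) − 1)/(2) = 143/19714 ≈ 0.7254%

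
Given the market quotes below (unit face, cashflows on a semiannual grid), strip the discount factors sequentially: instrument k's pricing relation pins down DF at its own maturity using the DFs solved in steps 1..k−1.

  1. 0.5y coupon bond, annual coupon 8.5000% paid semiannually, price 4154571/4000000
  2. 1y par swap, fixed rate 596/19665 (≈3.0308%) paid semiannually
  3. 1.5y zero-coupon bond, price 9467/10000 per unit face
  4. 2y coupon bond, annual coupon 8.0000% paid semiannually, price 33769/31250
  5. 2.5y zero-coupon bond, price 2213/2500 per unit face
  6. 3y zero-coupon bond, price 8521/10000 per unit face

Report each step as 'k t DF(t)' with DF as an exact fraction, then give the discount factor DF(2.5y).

1 1/2 9963/10000
2 1 4851/5000
3 3/2 9467/10000
4 2 927/1000
5 5/2 2213/2500
6 3 8521/10000
DF(2.5y) = 2213/2500 ≈ 0.885200

step 1 [0.5y] bond c/2=17/400: DF=(4154571/4000000 − 17/400·(0))/(1+17/400) = 9963/10000 ≈ 0.996300
step 2 [1y] swap r/2=298/19665: DF=(1 − 298/19665·(0.996300))/(1+298/19665) = 4851/5000 ≈ 0.970200
step 3 [1.5y] zero: DF = P = 9467/10000 ≈ 0.946700
step 4 [2y] bond c/2=1/25: DF=(33769/31250 − 1/25·(0.996300+0.970200+0.946700))/(1+1/25) = 927/1000 ≈ 0.927000
step 5 [2.5y] zero: DF = P = 2213/2500 ≈ 0.885200
step 6 [3y] zero: DF = P = 8521/10000 ≈ 0.852100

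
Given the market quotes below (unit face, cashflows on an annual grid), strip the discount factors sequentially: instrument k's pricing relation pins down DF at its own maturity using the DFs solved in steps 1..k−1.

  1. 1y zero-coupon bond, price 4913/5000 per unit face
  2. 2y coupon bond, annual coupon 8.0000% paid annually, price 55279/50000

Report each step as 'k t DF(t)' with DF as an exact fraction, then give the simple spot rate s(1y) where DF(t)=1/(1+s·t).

step 1 [1y] zero: DF = P = 4913/5000 ≈ 0.982600
step 2 [2y] bond c/1=2/25: DF=(55279/50000 − 2/25·(0.982600))/(1+2/25) = 9509/10000 ≈ 0.950900

1 1 4913/5000
2 2 9509/10000
s(1y) = (1/(4913/5000) − 1)/(1) = 87/4913 ≈ 1.7708%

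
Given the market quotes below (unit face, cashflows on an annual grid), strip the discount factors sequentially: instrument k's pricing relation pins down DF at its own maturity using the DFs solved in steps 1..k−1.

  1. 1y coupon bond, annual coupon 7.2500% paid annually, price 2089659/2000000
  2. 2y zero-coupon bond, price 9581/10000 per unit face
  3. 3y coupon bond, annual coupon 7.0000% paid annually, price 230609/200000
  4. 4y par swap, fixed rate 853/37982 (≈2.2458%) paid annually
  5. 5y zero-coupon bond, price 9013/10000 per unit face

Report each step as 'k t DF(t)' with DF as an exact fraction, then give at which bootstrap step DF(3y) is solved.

1 1 4871/5000
2 2 9581/10000
3 3 1189/1250
4 4 9147/10000
5 5 9013/10000
DF(3y) is solved at step 3

step 1 [1y] bond c/1=29/400: DF=(2089659/2000000 − 29/400·(0))/(1+29/400) = 4871/5000 ≈ 0.974200
step 2 [2y] zero: DF = P = 9581/10000 ≈ 0.958100
step 3 [3y] bond c/1=7/100: DF=(230609/200000 − 7/100·(0.974200+0.958100))/(1+7/100) = 1189/1250 ≈ 0.951200
step 4 [4y] swap r/1=853/37982: DF=(1 − 853/37982·(0.974200+0.958100+0.951200))/(1+853/37982) = 9147/10000 ≈ 0.914700
step 5 [5y] zero: DF = P = 9013/10000 ≈ 0.901300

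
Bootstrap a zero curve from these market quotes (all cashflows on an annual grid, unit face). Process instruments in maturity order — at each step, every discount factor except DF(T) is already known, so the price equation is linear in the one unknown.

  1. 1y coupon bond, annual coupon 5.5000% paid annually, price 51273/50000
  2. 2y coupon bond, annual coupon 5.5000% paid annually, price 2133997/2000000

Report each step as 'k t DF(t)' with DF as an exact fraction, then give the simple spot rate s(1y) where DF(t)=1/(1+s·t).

step 1 [1y] bond c/1=11/200: DF=(51273/50000 − 11/200·(0))/(1+11/200) = 243/250 ≈ 0.972000
step 2 [2y] bond c/1=11/200: DF=(2133997/2000000 − 11/200·(0.972000))/(1+11/200) = 9607/10000 ≈ 0.960700

1 1 243/250
2 2 9607/10000
s(1y) = (1/(243/250) − 1)/(1) = 7/243 ≈ 2.8807%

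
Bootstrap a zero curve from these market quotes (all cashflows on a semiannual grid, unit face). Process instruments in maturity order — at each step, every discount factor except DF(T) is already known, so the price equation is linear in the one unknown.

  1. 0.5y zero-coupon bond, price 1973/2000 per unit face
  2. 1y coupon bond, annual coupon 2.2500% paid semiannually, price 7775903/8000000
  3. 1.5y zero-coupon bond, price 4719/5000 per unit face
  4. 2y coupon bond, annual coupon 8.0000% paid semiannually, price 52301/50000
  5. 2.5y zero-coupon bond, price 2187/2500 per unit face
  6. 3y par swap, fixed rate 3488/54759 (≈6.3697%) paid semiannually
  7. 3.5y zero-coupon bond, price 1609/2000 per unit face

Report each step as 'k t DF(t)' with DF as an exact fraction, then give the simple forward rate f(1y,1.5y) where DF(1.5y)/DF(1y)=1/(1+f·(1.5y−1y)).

step 1 [0.5y] zero: DF = P = 1973/2000 ≈ 0.986500
step 2 [1y] bond c/2=9/800: DF=(7775903/8000000 − 9/800·(0.986500))/(1+9/800) = 4751/5000 ≈ 0.950200
step 3 [1.5y] zero: DF = P = 4719/5000 ≈ 0.943800
step 4 [2y] bond c/2=1/25: DF=(52301/50000 − 1/25·(0.986500+0.950200+0.943800))/(1+1/25) = 179/200 ≈ 0.895000
step 5 [2.5y] zero: DF = P = 2187/2500 ≈ 0.874800
step 6 [3y] swap r/2=1744/54759: DF=(1 − 1744/54759·(0.986500+0.950200+0.943800+0.895000+0.874800))/(1+1744/54759) = 516/625 ≈ 0.825600
step 7 [3.5y] zero: DF = P = 1609/2000 ≈ 0.804500

1 1/2 1973/2000
2 1 4751/5000
3 3/2 4719/5000
4 2 179/200
5 5/2 2187/2500
6 3 516/625
7 7/2 1609/2000
f(1y,1.5y) = ((4751/5000)/(4719/5000) − 1)/(1/2) = 64/4719 ≈ 1.3562%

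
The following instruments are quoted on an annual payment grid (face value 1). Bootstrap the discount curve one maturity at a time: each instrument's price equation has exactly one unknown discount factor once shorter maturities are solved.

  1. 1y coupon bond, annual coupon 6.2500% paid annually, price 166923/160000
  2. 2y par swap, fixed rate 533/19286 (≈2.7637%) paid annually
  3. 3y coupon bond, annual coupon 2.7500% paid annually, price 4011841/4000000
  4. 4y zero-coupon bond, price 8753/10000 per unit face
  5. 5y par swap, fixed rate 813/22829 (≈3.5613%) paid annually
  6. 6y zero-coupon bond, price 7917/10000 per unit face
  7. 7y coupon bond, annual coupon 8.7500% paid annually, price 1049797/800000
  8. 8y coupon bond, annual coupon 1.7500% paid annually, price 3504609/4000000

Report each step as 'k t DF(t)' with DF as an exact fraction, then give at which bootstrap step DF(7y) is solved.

step 1 [1y] bond c/1=1/16: DF=(166923/160000 − 1/16·(0))/(1+1/16) = 9819/10000 ≈ 0.981900
step 2 [2y] swap r/1=533/19286: DF=(1 − 533/19286·(0.981900))/(1+533/19286) = 9467/10000 ≈ 0.946700
step 3 [3y] bond c/1=11/400: DF=(4011841/4000000 − 11/400·(0.981900+0.946700))/(1+11/400) = 1849/2000 ≈ 0.924500
step 4 [4y] zero: DF = P = 8753/10000 ≈ 0.875300
step 5 [5y] swap r/1=813/22829: DF=(1 − 813/22829·(0.981900+0.946700+0.924500+0.875300))/(1+813/22829) = 4187/5000 ≈ 0.837400
step 6 [6y] zero: DF = P = 7917/10000 ≈ 0.791700
step 7 [7y] bond c/1=7/80: DF=(1049797/800000 − 7/80·(0.981900+0.946700+0.924500+0.875300+0.837400+0.791700))/(1+7/80) = 1939/2500 ≈ 0.775600
step 8 [8y] bond c/1=7/400: DF=(3504609/4000000 − 7/400·(0.981900+0.946700+0.924500+0.875300+0.837400+0.791700+0.775600))/(1+7/400) = 1889/2500 ≈ 0.755600

1 1 9819/10000
2 2 9467/10000
3 3 1849/2000
4 4 8753/10000
5 5 4187/5000
6 6 7917/10000
7 7 1939/2500
8 8 1889/2500
DF(7y) is solved at step 7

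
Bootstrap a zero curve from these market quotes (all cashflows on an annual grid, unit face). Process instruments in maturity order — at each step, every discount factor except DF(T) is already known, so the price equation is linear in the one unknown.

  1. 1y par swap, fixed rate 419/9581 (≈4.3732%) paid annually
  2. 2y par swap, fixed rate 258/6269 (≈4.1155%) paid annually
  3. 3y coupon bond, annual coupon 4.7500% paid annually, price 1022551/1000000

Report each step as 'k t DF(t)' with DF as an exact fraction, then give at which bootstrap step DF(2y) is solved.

step 1 [1y] swap r/1=419/9581: DF=(1 − 419/9581·(0))/(1+419/9581) = 9581/10000 ≈ 0.958100
step 2 [2y] swap r/1=258/6269: DF=(1 − 258/6269·(0.958100))/(1+258/6269) = 4613/5000 ≈ 0.922600
step 3 [3y] bond c/1=19/400: DF=(1022551/1000000 − 19/400·(0.958100+0.922600))/(1+19/400) = 8909/10000 ≈ 0.890900

1 1 9581/10000
2 2 4613/5000
3 3 8909/10000
DF(2y) is solved at step 2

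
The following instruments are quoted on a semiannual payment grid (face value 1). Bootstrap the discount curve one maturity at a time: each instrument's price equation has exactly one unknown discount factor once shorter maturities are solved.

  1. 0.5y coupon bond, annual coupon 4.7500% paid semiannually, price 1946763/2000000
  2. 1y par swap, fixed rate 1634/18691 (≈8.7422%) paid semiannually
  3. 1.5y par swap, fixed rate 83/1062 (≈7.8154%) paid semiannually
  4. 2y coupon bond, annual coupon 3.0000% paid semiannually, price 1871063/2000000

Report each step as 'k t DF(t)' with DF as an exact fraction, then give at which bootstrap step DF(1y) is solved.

1 1/2 2377/2500
2 1 9183/10000
3 3/2 8921/10000
4 2 8809/10000
DF(1y) is solved at step 2

step 1 [0.5y] bond c/2=19/800: DF=(1946763/2000000 − 19/800·(0))/(1+19/800) = 2377/2500 ≈ 0.950800
step 2 [1y] swap r/2=817/18691: DF=(1 − 817/18691·(0.950800))/(1+817/18691) = 9183/10000 ≈ 0.918300
step 3 [1.5y] swap r/2=83/2124: DF=(1 − 83/2124·(0.950800+0.918300))/(1+83/2124) = 8921/10000 ≈ 0.892100
step 4 [2y] bond c/2=3/200: DF=(1871063/2000000 − 3/200·(0.950800+0.918300+0.892100))/(1+3/200) = 8809/10000 ≈ 0.880900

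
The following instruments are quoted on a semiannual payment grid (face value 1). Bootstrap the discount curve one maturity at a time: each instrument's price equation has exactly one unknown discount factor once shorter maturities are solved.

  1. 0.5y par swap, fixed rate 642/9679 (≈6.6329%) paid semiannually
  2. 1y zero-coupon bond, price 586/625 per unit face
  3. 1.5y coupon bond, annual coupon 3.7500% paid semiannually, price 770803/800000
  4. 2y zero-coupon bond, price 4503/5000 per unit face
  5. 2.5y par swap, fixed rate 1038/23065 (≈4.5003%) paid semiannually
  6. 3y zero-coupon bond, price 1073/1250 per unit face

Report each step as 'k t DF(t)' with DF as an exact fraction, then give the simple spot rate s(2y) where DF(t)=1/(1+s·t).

1 1/2 9679/10000
2 1 586/625
3 3/2 9107/10000
4 2 4503/5000
5 5/2 4481/5000
6 3 1073/1250
s(2y) = (1/(4503/5000) − 1)/(2) = 497/9006 ≈ 5.5185%

step 1 [0.5y] swap r/2=321/9679: DF=(1 − 321/9679·(0))/(1+321/9679) = 9679/10000 ≈ 0.967900
step 2 [1y] zero: DF = P = 586/625 ≈ 0.937600
step 3 [1.5y] bond c/2=3/160: DF=(770803/800000 − 3/160·(0.967900+0.937600))/(1+3/160) = 9107/10000 ≈ 0.910700
step 4 [2y] zero: DF = P = 4503/5000 ≈ 0.900600
step 5 [2.5y] swap r/2=519/23065: DF=(1 − 519/23065·(0.967900+0.937600+0.910700+0.900600))/(1+519/23065) = 4481/5000 ≈ 0.896200
step 6 [3y] zero: DF = P = 1073/1250 ≈ 0.858400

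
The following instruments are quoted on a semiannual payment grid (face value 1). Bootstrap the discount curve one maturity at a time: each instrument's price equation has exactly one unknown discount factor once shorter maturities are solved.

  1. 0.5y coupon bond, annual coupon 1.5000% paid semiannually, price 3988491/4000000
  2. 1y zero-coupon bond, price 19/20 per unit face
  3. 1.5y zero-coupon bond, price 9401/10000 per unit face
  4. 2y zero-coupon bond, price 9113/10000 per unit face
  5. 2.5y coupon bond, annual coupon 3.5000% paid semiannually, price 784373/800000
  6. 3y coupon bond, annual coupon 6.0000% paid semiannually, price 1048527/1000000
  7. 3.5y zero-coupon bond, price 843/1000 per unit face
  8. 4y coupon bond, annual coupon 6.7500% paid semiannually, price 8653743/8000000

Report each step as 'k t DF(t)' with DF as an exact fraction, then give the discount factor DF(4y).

1 1/2 9897/10000
2 1 19/20
3 3/2 9401/10000
4 2 9113/10000
5 5/2 1123/1250
6 3 4407/5000
7 7/2 843/1000
8 4 837/1000
DF(4y) = 837/1000 ≈ 0.837000

step 1 [0.5y] bond c/2=3/400: DF=(3988491/4000000 − 3/400·(0))/(1+3/400) = 9897/10000 ≈ 0.989700
step 2 [1y] zero: DF = P = 19/20 ≈ 0.950000
step 3 [1.5y] zero: DF = P = 9401/10000 ≈ 0.940100
step 4 [2y] zero: DF = P = 9113/10000 ≈ 0.911300
step 5 [2.5y] bond c/2=7/400: DF=(784373/800000 − 7/400·(0.989700+0.950000+0.940100+0.911300))/(1+7/400) = 1123/1250 ≈ 0.898400
step 6 [3y] bond c/2=3/100: DF=(1048527/1000000 − 3/100·(0.989700+0.950000+0.940100+0.911300+0.898400))/(1+3/100) = 4407/5000 ≈ 0.881400
step 7 [3.5y] zero: DF = P = 843/1000 ≈ 0.843000
step 8 [4y] bond c/2=27/800: DF=(8653743/8000000 − 27/800·(0.989700+0.950000+0.940100+0.911300+0.898400+0.881400+0.843000))/(1+27/800) = 837/1000 ≈ 0.837000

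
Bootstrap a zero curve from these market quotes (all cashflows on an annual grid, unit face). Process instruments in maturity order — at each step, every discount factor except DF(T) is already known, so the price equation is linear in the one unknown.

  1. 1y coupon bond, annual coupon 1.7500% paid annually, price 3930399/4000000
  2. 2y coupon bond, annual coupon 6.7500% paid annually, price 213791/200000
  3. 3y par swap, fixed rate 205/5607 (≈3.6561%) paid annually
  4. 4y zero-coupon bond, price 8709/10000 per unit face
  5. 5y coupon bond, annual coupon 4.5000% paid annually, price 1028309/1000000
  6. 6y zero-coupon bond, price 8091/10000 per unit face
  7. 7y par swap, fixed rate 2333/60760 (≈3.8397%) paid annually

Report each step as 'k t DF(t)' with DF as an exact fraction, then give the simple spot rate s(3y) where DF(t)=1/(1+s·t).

1 1 9657/10000
2 2 9403/10000
3 3 359/400
4 4 8709/10000
5 5 4129/5000
6 6 8091/10000
7 7 7667/10000
s(3y) = (1/(359/400) − 1)/(3) = 41/1077 ≈ 3.8069%

step 1 [1y] bond c/1=7/400: DF=(3930399/4000000 − 7/400·(0))/(1+7/400) = 9657/10000 ≈ 0.965700
step 2 [2y] bond c/1=27/400: DF=(213791/200000 − 27/400·(0.965700))/(1+27/400) = 9403/10000 ≈ 0.940300
step 3 [3y] swap r/1=205/5607: DF=(1 − 205/5607·(0.965700+0.940300))/(1+205/5607) = 359/400 ≈ 0.897500
step 4 [4y] zero: DF = P = 8709/10000 ≈ 0.870900
step 5 [5y] bond c/1=9/200: DF=(1028309/1000000 − 9/200·(0.965700+0.940300+0.897500+0.870900))/(1+9/200) = 4129/5000 ≈ 0.825800
step 6 [6y] zero: DF = P = 8091/10000 ≈ 0.809100
step 7 [7y] swap r/1=2333/60760: DF=(1 − 2333/60760·(0.965700+0.940300+0.897500+0.870900+0.825800+0.809100))/(1+2333/60760) = 7667/10000 ≈ 0.766700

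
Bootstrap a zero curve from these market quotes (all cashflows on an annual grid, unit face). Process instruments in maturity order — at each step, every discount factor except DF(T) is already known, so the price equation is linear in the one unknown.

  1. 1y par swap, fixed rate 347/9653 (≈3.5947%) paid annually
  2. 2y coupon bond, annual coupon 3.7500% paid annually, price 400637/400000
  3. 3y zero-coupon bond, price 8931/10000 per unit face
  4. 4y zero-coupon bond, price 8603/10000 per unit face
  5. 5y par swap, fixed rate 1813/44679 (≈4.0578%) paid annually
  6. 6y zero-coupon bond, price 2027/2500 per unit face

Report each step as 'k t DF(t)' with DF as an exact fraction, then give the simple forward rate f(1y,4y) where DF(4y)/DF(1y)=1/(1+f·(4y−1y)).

1 1 9653/10000
2 2 1861/2000
3 3 8931/10000
4 4 8603/10000
5 5 8187/10000
6 6 2027/2500
f(1y,4y) = ((9653/10000)/(8603/10000) − 1)/(3) = 50/1229 ≈ 4.0683%

step 1 [1y] swap r/1=347/9653: DF=(1 − 347/9653·(0))/(1+347/9653) = 9653/10000 ≈ 0.965300
step 2 [2y] bond c/1=3/80: DF=(400637/400000 − 3/80·(0.965300))/(1+3/80) = 1861/2000 ≈ 0.930500
step 3 [3y] zero: DF = P = 8931/10000 ≈ 0.893100
step 4 [4y] zero: DF = P = 8603/10000 ≈ 0.860300
step 5 [5y] swap r/1=1813/44679: DF=(1 − 1813/44679·(0.965300+0.930500+0.893100+0.860300))/(1+1813/44679) = 8187/10000 ≈ 0.818700
step 6 [6y] zero: DF = P = 2027/2500 ≈ 0.810800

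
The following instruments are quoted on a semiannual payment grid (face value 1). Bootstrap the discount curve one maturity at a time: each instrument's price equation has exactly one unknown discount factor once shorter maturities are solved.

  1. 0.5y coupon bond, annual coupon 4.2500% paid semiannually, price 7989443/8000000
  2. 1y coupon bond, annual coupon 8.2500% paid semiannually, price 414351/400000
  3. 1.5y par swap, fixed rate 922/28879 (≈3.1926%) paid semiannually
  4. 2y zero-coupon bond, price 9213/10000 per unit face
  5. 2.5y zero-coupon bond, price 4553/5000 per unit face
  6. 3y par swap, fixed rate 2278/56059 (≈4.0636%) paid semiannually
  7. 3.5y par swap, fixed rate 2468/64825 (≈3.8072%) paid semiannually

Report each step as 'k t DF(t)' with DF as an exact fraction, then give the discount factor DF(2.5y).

step 1 [0.5y] bond c/2=17/800: DF=(7989443/8000000 − 17/800·(0))/(1+17/800) = 9779/10000 ≈ 0.977900
step 2 [1y] bond c/2=33/800: DF=(414351/400000 − 33/800·(0.977900))/(1+33/800) = 9561/10000 ≈ 0.956100
step 3 [1.5y] swap r/2=461/28879: DF=(1 − 461/28879·(0.977900+0.956100))/(1+461/28879) = 9539/10000 ≈ 0.953900
step 4 [2y] zero: DF = P = 9213/10000 ≈ 0.921300
step 5 [2.5y] zero: DF = P = 4553/5000 ≈ 0.910600
step 6 [3y] swap r/2=1139/56059: DF=(1 − 1139/56059·(0.977900+0.956100+0.953900+0.921300+0.910600))/(1+1139/56059) = 8861/10000 ≈ 0.886100
step 7 [3.5y] swap r/2=1234/64825: DF=(1 − 1234/64825·(0.977900+0.956100+0.953900+0.921300+0.910600+0.886100))/(1+1234/64825) = 4383/5000 ≈ 0.876600

1 1/2 9779/10000
2 1 9561/10000
3 3/2 9539/10000
4 2 9213/10000
5 5/2 4553/5000
6 3 8861/10000
7 7/2 4383/5000
DF(2.5y) = 4553/5000 ≈ 0.910600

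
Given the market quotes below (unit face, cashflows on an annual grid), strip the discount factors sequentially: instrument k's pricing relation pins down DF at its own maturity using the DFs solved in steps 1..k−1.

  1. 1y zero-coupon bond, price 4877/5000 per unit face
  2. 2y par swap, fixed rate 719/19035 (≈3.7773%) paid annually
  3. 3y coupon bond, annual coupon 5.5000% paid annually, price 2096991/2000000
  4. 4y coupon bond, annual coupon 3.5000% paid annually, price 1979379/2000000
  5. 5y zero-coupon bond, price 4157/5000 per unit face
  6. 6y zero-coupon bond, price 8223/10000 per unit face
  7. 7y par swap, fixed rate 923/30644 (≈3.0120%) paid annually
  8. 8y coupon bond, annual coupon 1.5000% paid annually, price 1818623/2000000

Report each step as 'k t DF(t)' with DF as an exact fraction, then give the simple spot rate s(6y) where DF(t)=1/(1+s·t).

1 1 4877/5000
2 2 9281/10000
3 3 4473/5000
4 4 1077/1250
5 5 4157/5000
6 6 8223/10000
7 7 4077/5000
8 8 8053/10000
s(6y) = (1/(8223/10000) − 1)/(6) = 1777/49338 ≈ 3.6017%

step 1 [1y] zero: DF = P = 4877/5000 ≈ 0.975400
step 2 [2y] swap r/1=719/19035: DF=(1 − 719/19035·(0.975400))/(1+719/19035) = 9281/10000 ≈ 0.928100
step 3 [3y] bond c/1=11/200: DF=(2096991/2000000 − 11/200·(0.975400+0.928100))/(1+11/200) = 4473/5000 ≈ 0.894600
step 4 [4y] bond c/1=7/200: DF=(1979379/2000000 − 7/200·(0.975400+0.928100+0.894600))/(1+7/200) = 1077/1250 ≈ 0.861600
step 5 [5y] zero: DF = P = 4157/5000 ≈ 0.831400
step 6 [6y] zero: DF = P = 8223/10000 ≈ 0.822300
step 7 [7y] swap r/1=923/30644: DF=(1 − 923/30644·(0.975400+0.928100+0.894600+0.861600+0.831400+0.822300))/(1+923/30644) = 4077/5000 ≈ 0.815400
step 8 [8y] bond c/1=3/200: DF=(1818623/2000000 − 3/200·(0.975400+0.928100+0.894600+0.861600+0.831400+0.822300+0.815400))/(1+3/200) = 8053/10000 ≈ 0.805300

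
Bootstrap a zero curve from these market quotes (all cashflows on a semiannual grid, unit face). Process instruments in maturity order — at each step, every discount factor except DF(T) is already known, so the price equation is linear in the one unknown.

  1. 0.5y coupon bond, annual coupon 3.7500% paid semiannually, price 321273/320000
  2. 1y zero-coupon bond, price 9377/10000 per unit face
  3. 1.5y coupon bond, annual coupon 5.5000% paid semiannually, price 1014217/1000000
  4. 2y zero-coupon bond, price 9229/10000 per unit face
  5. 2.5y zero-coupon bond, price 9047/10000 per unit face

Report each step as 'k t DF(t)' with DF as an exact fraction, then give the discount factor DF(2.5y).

step 1 [0.5y] bond c/2=3/160: DF=(321273/320000 − 3/160·(0))/(1+3/160) = 1971/2000 ≈ 0.985500
step 2 [1y] zero: DF = P = 9377/10000 ≈ 0.937700
step 3 [1.5y] bond c/2=11/400: DF=(1014217/1000000 − 11/400·(0.985500+0.937700))/(1+11/400) = 2339/2500 ≈ 0.935600
step 4 [2y] zero: DF = P = 9229/10000 ≈ 0.922900
step 5 [2.5y] zero: DF = P = 9047/10000 ≈ 0.904700

1 1/2 1971/2000
2 1 9377/10000
3 3/2 2339/2500
4 2 9229/10000
5 5/2 9047/10000
DF(2.5y) = 9047/10000 ≈ 0.904700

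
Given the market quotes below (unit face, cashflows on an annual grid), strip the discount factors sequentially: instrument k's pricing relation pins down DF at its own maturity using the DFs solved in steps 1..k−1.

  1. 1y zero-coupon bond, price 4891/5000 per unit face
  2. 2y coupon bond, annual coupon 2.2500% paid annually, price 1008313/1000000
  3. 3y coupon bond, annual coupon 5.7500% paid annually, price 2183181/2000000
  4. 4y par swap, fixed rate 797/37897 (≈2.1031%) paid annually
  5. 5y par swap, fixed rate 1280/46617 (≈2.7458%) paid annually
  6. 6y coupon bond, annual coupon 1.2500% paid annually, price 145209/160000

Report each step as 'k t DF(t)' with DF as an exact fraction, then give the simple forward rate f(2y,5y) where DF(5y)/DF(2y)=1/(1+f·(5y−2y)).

1 1 4891/5000
2 2 4823/5000
3 3 4633/5000
4 4 9203/10000
5 5 109/125
6 6 2097/2500
f(2y,5y) = ((4823/5000)/(109/125) − 1)/(3) = 463/13080 ≈ 3.5398%

step 1 [1y] zero: DF = P = 4891/5000 ≈ 0.978200
step 2 [2y] bond c/1=9/400: DF=(1008313/1000000 − 9/400·(0.978200))/(1+9/400) = 4823/5000 ≈ 0.964600
step 3 [3y] bond c/1=23/400: DF=(2183181/2000000 − 23/400·(0.978200+0.964600))/(1+23/400) = 4633/5000 ≈ 0.926600
step 4 [4y] swap r/1=797/37897: DF=(1 − 797/37897·(0.978200+0.964600+0.926600))/(1+797/37897) = 9203/10000 ≈ 0.920300
step 5 [5y] swap r/1=1280/46617: DF=(1 − 1280/46617·(0.978200+0.964600+0.926600+0.920300))/(1+1280/46617) = 109/125 ≈ 0.872000
step 6 [6y] bond c/1=1/80: DF=(145209/160000 − 1/80·(0.978200+0.964600+0.926600+0.920300+0.872000))/(1+1/80) = 2097/2500 ≈ 0.838800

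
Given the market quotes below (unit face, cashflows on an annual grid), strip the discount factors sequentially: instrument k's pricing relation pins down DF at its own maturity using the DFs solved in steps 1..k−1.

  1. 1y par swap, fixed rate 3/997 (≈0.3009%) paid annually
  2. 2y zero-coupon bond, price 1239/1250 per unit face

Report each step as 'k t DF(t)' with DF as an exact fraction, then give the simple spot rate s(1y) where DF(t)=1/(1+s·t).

step 1 [1y] swap r/1=3/997: DF=(1 − 3/997·(0))/(1+3/997) = 997/1000 ≈ 0.997000
step 2 [2y] zero: DF = P = 1239/1250 ≈ 0.991200

1 1 997/1000
2 2 1239/1250
s(1y) = (1/(997/1000) − 1)/(1) = 3/997 ≈ 0.3009%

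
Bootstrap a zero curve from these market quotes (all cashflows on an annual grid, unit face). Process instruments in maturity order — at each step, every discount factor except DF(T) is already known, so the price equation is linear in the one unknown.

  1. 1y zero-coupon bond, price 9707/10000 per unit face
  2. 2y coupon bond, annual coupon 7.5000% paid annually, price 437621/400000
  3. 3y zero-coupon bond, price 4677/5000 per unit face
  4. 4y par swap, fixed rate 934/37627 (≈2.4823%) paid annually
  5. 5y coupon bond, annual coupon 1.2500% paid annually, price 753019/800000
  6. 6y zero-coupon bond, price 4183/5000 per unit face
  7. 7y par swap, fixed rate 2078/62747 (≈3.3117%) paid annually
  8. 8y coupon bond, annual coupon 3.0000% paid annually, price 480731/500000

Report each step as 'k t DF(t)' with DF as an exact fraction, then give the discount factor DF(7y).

1 1 9707/10000
2 2 19/20
3 3 4677/5000
4 4 4533/5000
5 5 552/625
6 6 4183/5000
7 7 3961/5000
8 8 7507/10000
DF(7y) = 3961/5000 ≈ 0.792200

step 1 [1y] zero: DF = P = 9707/10000 ≈ 0.970700
step 2 [2y] bond c/1=3/40: DF=(437621/400000 − 3/40·(0.970700))/(1+3/40) = 19/20 ≈ 0.950000
step 3 [3y] zero: DF = P = 4677/5000 ≈ 0.935400
step 4 [4y] swap r/1=934/37627: DF=(1 − 934/37627·(0.970700+0.950000+0.935400))/(1+934/37627) = 4533/5000 ≈ 0.906600
step 5 [5y] bond c/1=1/80: DF=(753019/800000 − 1/80·(0.970700+0.950000+0.935400+0.906600))/(1+1/80) = 552/625 ≈ 0.883200
step 6 [6y] zero: DF = P = 4183/5000 ≈ 0.836600
step 7 [7y] swap r/1=2078/62747: DF=(1 − 2078/62747·(0.970700+0.950000+0.935400+0.906600+0.883200+0.836600))/(1+2078/62747) = 3961/5000 ≈ 0.792200
step 8 [8y] bond c/1=3/100: DF=(480731/500000 − 3/100·(0.970700+0.950000+0.935400+0.906600+0.883200+0.836600+0.792200))/(1+3/100) = 7507/10000 ≈ 0.750700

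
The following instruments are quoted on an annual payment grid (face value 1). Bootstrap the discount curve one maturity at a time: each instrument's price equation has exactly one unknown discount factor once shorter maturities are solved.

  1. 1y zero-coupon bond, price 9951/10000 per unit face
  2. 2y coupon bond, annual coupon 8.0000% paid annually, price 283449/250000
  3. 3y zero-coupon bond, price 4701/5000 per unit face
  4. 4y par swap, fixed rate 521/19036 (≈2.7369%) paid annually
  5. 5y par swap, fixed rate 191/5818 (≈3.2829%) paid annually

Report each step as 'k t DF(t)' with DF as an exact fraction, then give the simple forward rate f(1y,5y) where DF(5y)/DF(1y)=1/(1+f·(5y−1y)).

step 1 [1y] zero: DF = P = 9951/10000 ≈ 0.995100
step 2 [2y] bond c/1=2/25: DF=(283449/250000 − 2/25·(0.995100))/(1+2/25) = 9761/10000 ≈ 0.976100
step 3 [3y] zero: DF = P = 4701/5000 ≈ 0.940200
step 4 [4y] swap r/1=521/19036: DF=(1 − 521/19036·(0.995100+0.976100+0.940200))/(1+521/19036) = 4479/5000 ≈ 0.895800
step 5 [5y] swap r/1=191/5818: DF=(1 − 191/5818·(0.995100+0.976100+0.940200+0.895800))/(1+191/5818) = 1059/1250 ≈ 0.847200

1 1 9951/10000
2 2 9761/10000
3 3 4701/5000
4 4 4479/5000
5 5 1059/1250
f(1y,5y) = ((9951/10000)/(1059/1250) − 1)/(4) = 493/11296 ≈ 4.3644%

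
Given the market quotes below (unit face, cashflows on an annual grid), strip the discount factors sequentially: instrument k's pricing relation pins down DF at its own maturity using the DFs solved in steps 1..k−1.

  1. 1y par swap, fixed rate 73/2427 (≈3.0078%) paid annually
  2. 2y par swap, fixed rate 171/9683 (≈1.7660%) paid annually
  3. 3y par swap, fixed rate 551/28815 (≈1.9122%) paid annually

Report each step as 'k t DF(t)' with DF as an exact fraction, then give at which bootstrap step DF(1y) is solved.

1 1 2427/2500
2 2 4829/5000
3 3 9449/10000
DF(1y) is solved at step 1

step 1 [1y] swap r/1=73/2427: DF=(1 − 73/2427·(0))/(1+73/2427) = 2427/2500 ≈ 0.970800
step 2 [2y] swap r/1=171/9683: DF=(1 − 171/9683·(0.970800))/(1+171/9683) = 4829/5000 ≈ 0.965800
step 3 [3y] swap r/1=551/28815: DF=(1 − 551/28815·(0.970800+0.965800))/(1+551/28815) = 9449/10000 ≈ 0.944900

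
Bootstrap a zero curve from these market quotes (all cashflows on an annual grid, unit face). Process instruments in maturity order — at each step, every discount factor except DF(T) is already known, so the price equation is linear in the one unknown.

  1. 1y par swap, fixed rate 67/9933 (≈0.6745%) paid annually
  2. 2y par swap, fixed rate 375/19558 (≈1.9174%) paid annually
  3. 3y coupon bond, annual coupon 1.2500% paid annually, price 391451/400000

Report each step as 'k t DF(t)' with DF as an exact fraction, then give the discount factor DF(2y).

step 1 [1y] swap r/1=67/9933: DF=(1 − 67/9933·(0))/(1+67/9933) = 9933/10000 ≈ 0.993300
step 2 [2y] swap r/1=375/19558: DF=(1 − 375/19558·(0.993300))/(1+375/19558) = 77/80 ≈ 0.962500
step 3 [3y] bond c/1=1/80: DF=(391451/400000 − 1/80·(0.993300+0.962500))/(1+1/80) = 589/625 ≈ 0.942400

1 1 9933/10000
2 2 77/80
3 3 589/625
DF(2y) = 77/80 ≈ 0.962500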